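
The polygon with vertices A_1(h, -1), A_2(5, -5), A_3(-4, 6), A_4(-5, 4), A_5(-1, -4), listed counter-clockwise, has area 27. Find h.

0

Write out the shoelace sum; only the two edges meeting at A_1 involve h:
2·Area = [((-1)·(-1) − h·(-4)) + (h·(-5) − 5·(-1))] + 48
       = -1·h + 54 = 54
⇒ h = 0.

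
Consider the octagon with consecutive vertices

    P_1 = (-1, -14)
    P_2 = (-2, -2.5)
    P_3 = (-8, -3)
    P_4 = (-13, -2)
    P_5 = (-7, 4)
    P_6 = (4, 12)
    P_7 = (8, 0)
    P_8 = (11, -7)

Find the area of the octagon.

Apply the shoelace (surveyor's) formula: 2A = Σ (x_i·y_{i+1} − x_{i+1}·y_i), indices taken mod 8.
Σ = (-25.5) + (-14) + (-23) + (-66) + (-100) + (-96) + (-56) + (-161) = -541.5
Area = |Σ|/2 = 270.75.

270.75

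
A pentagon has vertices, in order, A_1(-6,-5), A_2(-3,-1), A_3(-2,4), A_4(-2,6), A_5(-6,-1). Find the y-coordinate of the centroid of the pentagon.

Apply the shoelace (surveyor's) formula. First the cross-terms c_i = x_i·y_{i+1} − x_{i+1}·y_i:
  -9, -14, -4, 38, 24  ⇒  2A = 35, A = 17.5.
Then Σ (y_i + y_{i+1})·c_i = 18, so ȳ = 18 / (6·17.5) = 6/35.

6/35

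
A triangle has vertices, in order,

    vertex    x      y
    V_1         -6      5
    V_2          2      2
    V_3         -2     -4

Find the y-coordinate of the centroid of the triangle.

1

Apply Gauss's area formula. First the cross-terms c_i = x_i·y_{i+1} − x_{i+1}·y_i:
  -22, -4, -34  ⇒  2A = -60, A = -30.
Then Σ (y_i + y_{i+1})·c_i = -180, so ȳ = -180 / (6·(-30)) = 1.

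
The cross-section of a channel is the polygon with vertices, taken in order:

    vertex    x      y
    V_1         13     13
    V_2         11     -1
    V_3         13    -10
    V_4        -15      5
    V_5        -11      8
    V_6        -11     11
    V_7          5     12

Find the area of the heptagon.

357

Cross-terms: -156, -97, -85, -65, -33, -187, -91  ⇒  Σ = -714
Area = |Σ|/2 = 357.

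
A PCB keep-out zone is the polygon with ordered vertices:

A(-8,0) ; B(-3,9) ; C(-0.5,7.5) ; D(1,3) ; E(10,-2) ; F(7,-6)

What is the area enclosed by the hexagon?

112.5

Cross-terms: -72, -18, -9, -32, -46, -48  ⇒  Σ = -225
Area = |Σ|/2 = 112.5.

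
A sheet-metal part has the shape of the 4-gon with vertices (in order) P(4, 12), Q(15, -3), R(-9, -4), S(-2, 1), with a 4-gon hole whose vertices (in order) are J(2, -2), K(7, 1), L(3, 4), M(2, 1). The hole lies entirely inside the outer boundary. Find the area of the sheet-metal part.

Outer boundary:
Apply the shoelace (surveyor's) formula: 2A = Σ (x_i·y_{i+1} − x_{i+1}·y_i), indices taken mod 4.
Cross-terms: -192, -87, -17, -28  ⇒  Σ = -324
Area = |Σ|/2 = 162.
Hole:
Apply the shoelace (surveyor's) formula: 2A = Σ (x_i·y_{i+1} − x_{i+1}·y_i), indices taken mod 4.
Σ = (16) + (25) + (-5) + (-6) = 30
Area = |Σ|/2 = 15.
Net area = 162 − 15 = 147.

147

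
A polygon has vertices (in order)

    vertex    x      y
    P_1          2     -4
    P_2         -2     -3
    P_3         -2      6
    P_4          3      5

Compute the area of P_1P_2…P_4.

41

Σ = (-14) + (-18) + (-28) + (-22) = -82
Area = |Σ|/2 = 41.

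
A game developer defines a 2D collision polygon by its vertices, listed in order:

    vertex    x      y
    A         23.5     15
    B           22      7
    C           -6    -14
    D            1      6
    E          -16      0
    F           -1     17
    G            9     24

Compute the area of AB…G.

Apply Gauss's area formula: 2A = Σ (x_i·y_{i+1} − x_{i+1}·y_i), indices taken mod 7.
Cross-terms: -165.5, -266, -22, 96, -272, -177, -429  ⇒  Σ = -1235.5
Area = |Σ|/2 = 617.75.

617.75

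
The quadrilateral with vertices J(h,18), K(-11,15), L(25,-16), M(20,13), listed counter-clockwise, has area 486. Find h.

Write out the shoelace sum; only the two edges meeting at J involve h:
2·Area = [(20·18 − h·13) + (h·15 − (-11)·18)] + 446
       = 2·h + 1004 = 972
⇒ h = -16.

-16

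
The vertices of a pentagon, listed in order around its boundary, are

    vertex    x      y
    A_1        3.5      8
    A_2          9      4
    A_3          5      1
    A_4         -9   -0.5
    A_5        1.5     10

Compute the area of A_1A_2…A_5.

87.375

Apply Gauss's area formula: 2A = Σ (x_i·y_{i+1} − x_{i+1}·y_i), indices taken mod 5.
Σ = (-58) + (-11) + (6.5) + (-89.25) + (-23) = -174.75
Area = |Σ|/2 = 87.375.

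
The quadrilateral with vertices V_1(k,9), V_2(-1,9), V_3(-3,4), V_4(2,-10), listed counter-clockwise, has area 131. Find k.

Write out the shoelace sum; only the two edges meeting at V_1 involve k:
2·Area = [(2·9 − k·(-10)) + (k·9 − (-1)·9)] + 45
       = 19·k + 72 = 262
⇒ k = 10.

10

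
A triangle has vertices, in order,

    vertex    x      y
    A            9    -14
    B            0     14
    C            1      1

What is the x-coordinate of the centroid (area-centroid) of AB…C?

10/3

Apply the shoelace formula. First the cross-terms c_i = x_i·y_{i+1} − x_{i+1}·y_i:
  126, -14, -23  ⇒  2A = 89, A = 44.5.
Then Σ (x_i + x_{i+1})·c_i = 890, so x̄ = 890 / (6·44.5) = 10/3.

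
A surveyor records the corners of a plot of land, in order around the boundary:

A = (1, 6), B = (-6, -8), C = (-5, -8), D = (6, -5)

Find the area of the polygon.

Apply Gauss's area formula: 2A = Σ (x_i·y_{i+1} − x_{i+1}·y_i), indices taken mod 4.
Σ = (28) + (8) + (73) + (41) = 150
Area = |Σ|/2 = 75.

75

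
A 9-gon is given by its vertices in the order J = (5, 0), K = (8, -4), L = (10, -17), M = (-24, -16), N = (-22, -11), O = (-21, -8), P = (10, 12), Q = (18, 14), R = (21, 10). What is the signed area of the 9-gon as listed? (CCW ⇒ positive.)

Apply Gauss's area formula: 2A = Σ (x_i·y_{i+1} − x_{i+1}·y_i), indices taken mod 9.
J→K: (5)(-4) − (8)(0) = -20
K→L: (8)(-17) − (10)(-4) = -96
L→M: (10)(-16) − (-24)(-17) = -568
M→N: (-24)(-11) − (-22)(-16) = -88
N→O: (-22)(-8) − (-21)(-11) = -55
O→P: (-21)(12) − (10)(-8) = -172
P→Q: (10)(14) − (18)(12) = -76
Q→R: (18)(10) − (21)(14) = -114
R→J: (21)(0) − (5)(10) = -50
Σ = -1239
Signed area = Σ/2 = -619.5 (negative ⇒ clockwise traversal).

-619.5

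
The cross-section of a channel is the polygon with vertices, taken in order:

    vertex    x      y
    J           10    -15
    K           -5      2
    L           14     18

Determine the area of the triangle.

J→K: (10)(2) − (-5)(-15) = -55
K→L: (-5)(18) − (14)(2) = -118
L→J: (14)(-15) − (10)(18) = -390
Σ = -563
Area = |Σ|/2 = 281.5.

281.5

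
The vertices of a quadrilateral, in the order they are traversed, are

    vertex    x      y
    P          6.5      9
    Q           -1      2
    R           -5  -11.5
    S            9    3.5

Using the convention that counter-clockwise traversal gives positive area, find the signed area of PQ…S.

93.875

Σ = (22) + (21.5) + (86) + (58.25) = 187.75
Signed area = Σ/2 = 93.875 (positive ⇒ counter-clockwise traversal).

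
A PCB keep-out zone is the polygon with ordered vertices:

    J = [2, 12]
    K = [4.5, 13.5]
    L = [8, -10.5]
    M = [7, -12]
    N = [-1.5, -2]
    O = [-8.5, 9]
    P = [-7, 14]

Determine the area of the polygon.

Σ = (-27) + (-155.25) + (-22.5) + (-32) + (-30.5) + (-56) + (-112) = -435.25
Area = |Σ|/2 = 217.625.

217.625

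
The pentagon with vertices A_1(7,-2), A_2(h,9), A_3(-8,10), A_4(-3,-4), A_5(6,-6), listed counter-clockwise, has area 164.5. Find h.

5

The doubled signed area Σ (x_i y_{i+1} − x_{i+1} y_i) is linear in h.
With h=0 it equals 269; the coefficient of h is 12 (from the two edges through A_2).
So 12·h + 269 = 2·164.5 = 329 ⇒ h = 5.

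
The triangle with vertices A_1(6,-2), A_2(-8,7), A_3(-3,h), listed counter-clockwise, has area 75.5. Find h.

Write out the shoelace sum; only the two edges meeting at A_3 involve h:
2·Area = [((-8)·h − (-3)·7) + ((-3)·(-2) − 6·h)] + 26
       = -14·h + 53 = 151
⇒ h = -7.

-7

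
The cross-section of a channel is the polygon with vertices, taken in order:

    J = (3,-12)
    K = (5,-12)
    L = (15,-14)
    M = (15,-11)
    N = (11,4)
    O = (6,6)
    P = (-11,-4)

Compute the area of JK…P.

Apply the shoelace formula: 2A = Σ (x_i·y_{i+1} − x_{i+1}·y_i), indices taken mod 7.
Σ = (24) + (110) + (45) + (181) + (42) + (42) + (144) = 588
Area = |Σ|/2 = 294.

294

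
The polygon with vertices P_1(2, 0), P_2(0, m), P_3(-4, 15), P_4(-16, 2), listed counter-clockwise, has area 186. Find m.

Write out the shoelace sum; only the two edges meeting at P_2 involve m:
2·Area = [(2·m − 0·0) + (0·15 − (-4)·m)] + 228
       = 6·m + 228 = 372
⇒ m = 24.

24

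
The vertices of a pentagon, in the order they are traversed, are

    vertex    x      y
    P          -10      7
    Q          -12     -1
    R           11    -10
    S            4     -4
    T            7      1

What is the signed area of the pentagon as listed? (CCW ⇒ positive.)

156

Apply Gauss's area formula: 2A = Σ (x_i·y_{i+1} − x_{i+1}·y_i), indices taken mod 5.
Cross-terms: 94, 131, -4, 32, 59  ⇒  Σ = 312
Signed area = Σ/2 = 156 (positive ⇒ counter-clockwise traversal).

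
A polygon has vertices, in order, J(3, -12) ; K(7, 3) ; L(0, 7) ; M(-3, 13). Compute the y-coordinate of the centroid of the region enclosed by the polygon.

Apply the shoelace (surveyor's) formula. First the cross-terms c_i = x_i·y_{i+1} − x_{i+1}·y_i:
  93, 49, 21, -3  ⇒  2A = 160, A = 80.
Then Σ (y_i + y_{i+1})·c_i = 70, so ȳ = 70 / (6·80) = 7/48.

7/48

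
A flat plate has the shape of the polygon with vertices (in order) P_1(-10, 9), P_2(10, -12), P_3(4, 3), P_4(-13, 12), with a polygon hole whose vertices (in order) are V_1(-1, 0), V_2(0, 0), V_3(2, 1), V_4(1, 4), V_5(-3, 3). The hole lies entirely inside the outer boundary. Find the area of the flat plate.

Outer boundary:
Apply Gauss's area formula: 2A = Σ (x_i·y_{i+1} − x_{i+1}·y_i), indices taken mod 4.
Σ = (30) + (78) + (87) + (3) = 198
Area = |Σ|/2 = 99.
Hole:
Apply the surveyor's formula: 2A = Σ (x_i·y_{i+1} − x_{i+1}·y_i), indices taken mod 5.
Cross-terms: 0, 0, 7, 15, 3  ⇒  Σ = 25
Area = |Σ|/2 = 12.5.
Net area = 99 − 12.5 = 86.5.

86.5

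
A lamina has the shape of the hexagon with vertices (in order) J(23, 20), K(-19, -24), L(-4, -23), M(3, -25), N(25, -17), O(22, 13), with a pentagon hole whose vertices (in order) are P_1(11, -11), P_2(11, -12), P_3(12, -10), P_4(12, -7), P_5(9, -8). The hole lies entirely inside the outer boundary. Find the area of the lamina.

868.5

Outer boundary:
Apply the surveyor's formula: 2A = Σ (x_i·y_{i+1} − x_{i+1}·y_i), indices taken mod 6.
Σ = (-172) + (341) + (169) + (574) + (699) + (141) = 1752
Area = |Σ|/2 = 876.
Hole:
Apply the surveyor's formula: 2A = Σ (x_i·y_{i+1} − x_{i+1}·y_i), indices taken mod 5.
Σ = (-11) + (34) + (36) + (-33) + (-11) = 15
Area = |Σ|/2 = 7.5.
Net area = 876 − 7.5 = 868.5.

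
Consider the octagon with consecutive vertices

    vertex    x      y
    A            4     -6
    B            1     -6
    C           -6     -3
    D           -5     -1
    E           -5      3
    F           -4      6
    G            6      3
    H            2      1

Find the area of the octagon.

84

Cross-terms: -18, -39, -9, -20, -18, -48, 0, -16  ⇒  Σ = -168
Area = |Σ|/2 = 84.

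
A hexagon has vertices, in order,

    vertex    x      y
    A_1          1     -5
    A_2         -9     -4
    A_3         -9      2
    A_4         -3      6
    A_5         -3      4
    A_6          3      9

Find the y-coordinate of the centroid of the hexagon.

63/104

Apply Gauss's area formula. First the cross-terms c_i = x_i·y_{i+1} − x_{i+1}·y_i:
  -49, -54, -48, 6, -39, -24  ⇒  2A = -208, A = -104.
Then Σ (y_i + y_{i+1})·c_i = -378, so ȳ = -378 / (6·(-104)) = 63/104.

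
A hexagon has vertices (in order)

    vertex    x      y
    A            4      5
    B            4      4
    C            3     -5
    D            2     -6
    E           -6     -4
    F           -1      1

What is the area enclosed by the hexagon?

Cross-terms: -4, -32, -8, -44, -10, -9  ⇒  Σ = -107
Area = |Σ|/2 = 53.5.

53.5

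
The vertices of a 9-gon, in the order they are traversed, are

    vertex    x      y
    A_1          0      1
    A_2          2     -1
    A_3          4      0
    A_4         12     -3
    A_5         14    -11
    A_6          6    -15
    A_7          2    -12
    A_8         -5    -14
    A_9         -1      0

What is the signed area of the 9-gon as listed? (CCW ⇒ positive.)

-194.5

Apply Gauss's area formula: 2A = Σ (x_i·y_{i+1} − x_{i+1}·y_i), indices taken mod 9.
Σ = (-2) + (4) + (-12) + (-90) + (-144) + (-42) + (-88) + (-14) + (-1) = -389
Signed area = Σ/2 = -194.5 (negative ⇒ clockwise traversal).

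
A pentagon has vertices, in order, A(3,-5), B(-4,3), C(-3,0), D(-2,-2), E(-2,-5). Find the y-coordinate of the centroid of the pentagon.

-17/7

Apply the shoelace formula. First the cross-terms c_i = x_i·y_{i+1} − x_{i+1}·y_i:
  -11, 9, 6, 6, 25  ⇒  2A = 35, A = 17.5.
Then Σ (y_i + y_{i+1})·c_i = -255, so ȳ = -255 / (6·17.5) = -17/7.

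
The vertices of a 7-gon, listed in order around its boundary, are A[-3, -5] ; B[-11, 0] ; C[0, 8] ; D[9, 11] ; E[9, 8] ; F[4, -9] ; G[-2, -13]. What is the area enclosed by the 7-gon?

Apply the shoelace (surveyor's) formula: 2A = Σ (x_i·y_{i+1} − x_{i+1}·y_i), indices taken mod 7.
Σ = (-55) + (-88) + (-72) + (-27) + (-113) + (-70) + (-29) = -454
Area = |Σ|/2 = 227.

227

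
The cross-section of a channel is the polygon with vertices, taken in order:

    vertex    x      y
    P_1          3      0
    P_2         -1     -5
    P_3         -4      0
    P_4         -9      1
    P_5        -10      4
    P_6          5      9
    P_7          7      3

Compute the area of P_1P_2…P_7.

116

Σ = (-15) + (-20) + (-4) + (-26) + (-110) + (-48) + (-9) = -232
Area = |Σ|/2 = 116.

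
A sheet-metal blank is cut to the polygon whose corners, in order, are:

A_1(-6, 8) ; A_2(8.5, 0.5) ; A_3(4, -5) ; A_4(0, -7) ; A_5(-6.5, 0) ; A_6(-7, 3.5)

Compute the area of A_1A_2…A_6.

123.375

Apply the shoelace formula: 2A = Σ (x_i·y_{i+1} − x_{i+1}·y_i), indices taken mod 6.
A_1→A_2: (-6)(0.5) − (8.5)(8) = -71
A_2→A_3: (8.5)(-5) − (4)(0.5) = -44.5
A_3→A_4: (4)(-7) − (0)(-5) = -28
A_4→A_5: (0)(0) − (-6.5)(-7) = -45.5
A_5→A_6: (-6.5)(3.5) − (-7)(0) = -22.75
A_6→A_1: (-7)(8) − (-6)(3.5) = -35
Σ = -246.75
Area = |Σ|/2 = 123.375.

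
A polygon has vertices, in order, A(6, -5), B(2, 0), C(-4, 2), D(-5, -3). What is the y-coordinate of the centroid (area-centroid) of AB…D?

-136/79

Apply Gauss's area formula. First the cross-terms c_i = x_i·y_{i+1} − x_{i+1}·y_i:
  10, 4, 22, 43  ⇒  2A = 79, A = 39.5.
Then Σ (y_i + y_{i+1})·c_i = -408, so ȳ = -408 / (6·39.5) = -136/79.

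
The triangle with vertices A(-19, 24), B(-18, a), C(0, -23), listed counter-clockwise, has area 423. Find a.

The doubled signed area Σ (x_i y_{i+1} − x_{i+1} y_i) is linear in a.
With a=0 it equals 409; the coefficient of a is -19 (from the two edges through B).
So -19·a + 409 = 2·423 = 846 ⇒ a = -23.

-23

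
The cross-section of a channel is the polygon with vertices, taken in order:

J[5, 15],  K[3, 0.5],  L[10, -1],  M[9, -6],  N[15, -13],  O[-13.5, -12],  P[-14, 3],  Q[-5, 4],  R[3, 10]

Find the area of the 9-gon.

Apply the shoelace formula: 2A = Σ (x_i·y_{i+1} − x_{i+1}·y_i), indices taken mod 9.
J→K: (5)(0.5) − (3)(15) = -42.5
K→L: (3)(-1) − (10)(0.5) = -8
L→M: (10)(-6) − (9)(-1) = -51
M→N: (9)(-13) − (15)(-6) = -27
N→O: (15)(-12) − (-13.5)(-13) = -355.5
O→P: (-13.5)(3) − (-14)(-12) = -208.5
P→Q: (-14)(4) − (-5)(3) = -41
Q→R: (-5)(10) − (3)(4) = -62
R→J: (3)(15) − (5)(10) = -5
Σ = -800.5
Area = |Σ|/2 = 400.25.

400.25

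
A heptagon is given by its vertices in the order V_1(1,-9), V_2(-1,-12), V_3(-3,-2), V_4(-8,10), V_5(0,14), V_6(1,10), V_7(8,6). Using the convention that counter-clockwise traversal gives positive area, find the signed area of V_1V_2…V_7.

-189.5

Cross-terms: -21, -34, -46, -112, -14, -74, -78  ⇒  Σ = -379
Signed area = Σ/2 = -189.5 (negative ⇒ clockwise traversal).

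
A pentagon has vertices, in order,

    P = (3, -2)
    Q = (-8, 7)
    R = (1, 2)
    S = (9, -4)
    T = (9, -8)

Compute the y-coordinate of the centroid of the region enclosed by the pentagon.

-39/35

Apply the shoelace (surveyor's) formula. First the cross-terms c_i = x_i·y_{i+1} − x_{i+1}·y_i:
  5, -23, -22, -36, 6  ⇒  2A = -70, A = -35.
Then Σ (y_i + y_{i+1})·c_i = 234, so ȳ = 234 / (6·(-35)) = -39/35.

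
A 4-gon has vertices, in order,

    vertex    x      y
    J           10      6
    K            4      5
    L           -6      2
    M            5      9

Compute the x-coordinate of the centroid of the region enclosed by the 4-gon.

137/45

Apply the shoelace formula. First the cross-terms c_i = x_i·y_{i+1} − x_{i+1}·y_i:
  26, 38, -64, -60  ⇒  2A = -60, A = -30.
Then Σ (x_i + x_{i+1})·c_i = -548, so x̄ = -548 / (6·(-30)) = 137/45.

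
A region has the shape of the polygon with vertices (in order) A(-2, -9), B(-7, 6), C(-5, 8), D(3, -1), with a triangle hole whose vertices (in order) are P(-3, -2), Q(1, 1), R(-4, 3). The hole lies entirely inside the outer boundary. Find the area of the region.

63

Outer boundary:
Cross-terms: -75, -26, -19, -29  ⇒  Σ = -149
Area = |Σ|/2 = 74.5.
Hole:
Σ = (-1) + (7) + (17) = 23
Area = |Σ|/2 = 11.5.
Net area = 74.5 − 11.5 = 63.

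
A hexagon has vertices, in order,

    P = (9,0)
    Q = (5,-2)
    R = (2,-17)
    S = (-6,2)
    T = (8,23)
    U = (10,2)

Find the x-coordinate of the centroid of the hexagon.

31/11

Apply the shoelace (surveyor's) formula. First the cross-terms c_i = x_i·y_{i+1} − x_{i+1}·y_i:
  -18, -81, -98, -154, -214, -18  ⇒  2A = -583, A = -291.5.
Then Σ (x_i + x_{i+1})·c_i = -4929, so x̄ = -4929 / (6·(-291.5)) = 31/11.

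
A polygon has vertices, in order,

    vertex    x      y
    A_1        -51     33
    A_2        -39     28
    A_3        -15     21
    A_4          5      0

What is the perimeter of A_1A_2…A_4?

132

|A_1A_2| = √((12)² + (-5)²) = √169 = 13
|A_2A_3| = √((24)² + (-7)²) = √625 = 25
|A_3A_4| = √((20)² + (-21)²) = √841 = 29
|A_4A_1| = √((-56)² + (33)²) = √4225 = 65
Perimeter = 13 + 25 + 29 + 65 = 132.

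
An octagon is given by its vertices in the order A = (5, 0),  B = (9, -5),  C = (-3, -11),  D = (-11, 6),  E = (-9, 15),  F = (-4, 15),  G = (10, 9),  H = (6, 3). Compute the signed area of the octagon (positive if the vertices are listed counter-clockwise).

-344.5

Apply Gauss's area formula: 2A = Σ (x_i·y_{i+1} − x_{i+1}·y_i), indices taken mod 8.
Σ = (-25) + (-114) + (-139) + (-111) + (-75) + (-186) + (-24) + (-15) = -689
Signed area = Σ/2 = -344.5 (negative ⇒ clockwise traversal).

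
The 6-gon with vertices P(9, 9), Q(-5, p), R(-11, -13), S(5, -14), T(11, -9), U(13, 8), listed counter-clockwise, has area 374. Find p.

3

The doubled signed area Σ (x_i y_{i+1} − x_{i+1} y_i) is linear in p.
With p=0 it equals 688; the coefficient of p is 20 (from the two edges through Q).
So 20·p + 688 = 2·374 = 748 ⇒ p = 3.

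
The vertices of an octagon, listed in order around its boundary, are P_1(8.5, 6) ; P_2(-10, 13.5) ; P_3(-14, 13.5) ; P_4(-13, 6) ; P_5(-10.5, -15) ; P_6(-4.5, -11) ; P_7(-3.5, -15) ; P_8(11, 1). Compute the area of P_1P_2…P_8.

437.125

Apply the shoelace (surveyor's) formula: 2A = Σ (x_i·y_{i+1} − x_{i+1}·y_i), indices taken mod 8.
Cross-terms: 174.75, 54, 91.5, 258, 48, 29, 161.5, 57.5  ⇒  Σ = 874.25
Area = |Σ|/2 = 437.125.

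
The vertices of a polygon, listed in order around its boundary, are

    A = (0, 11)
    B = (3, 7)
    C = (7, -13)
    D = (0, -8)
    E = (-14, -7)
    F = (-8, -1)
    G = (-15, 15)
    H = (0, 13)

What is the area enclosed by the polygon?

Σ = (-33) + (-88) + (-56) + (-112) + (-42) + (-135) + (-195) + (0) = -661
Area = |Σ|/2 = 330.5.

330.5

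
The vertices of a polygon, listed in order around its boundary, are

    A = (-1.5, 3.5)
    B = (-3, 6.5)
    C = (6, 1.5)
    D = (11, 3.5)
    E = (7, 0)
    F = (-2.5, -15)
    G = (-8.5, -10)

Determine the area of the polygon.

157.5

Σ = (0.75) + (-43.5) + (4.5) + (-24.5) + (-105) + (-102.5) + (-44.75) = -315
Area = |Σ|/2 = 157.5.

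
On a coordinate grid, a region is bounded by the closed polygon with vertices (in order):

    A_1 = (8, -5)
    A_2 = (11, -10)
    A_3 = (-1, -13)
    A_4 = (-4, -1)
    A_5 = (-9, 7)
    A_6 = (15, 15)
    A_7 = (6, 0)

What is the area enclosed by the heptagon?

Apply Gauss's area formula: 2A = Σ (x_i·y_{i+1} − x_{i+1}·y_i), indices taken mod 7.
A_1→A_2: (8)(-10) − (11)(-5) = -25
A_2→A_3: (11)(-13) − (-1)(-10) = -153
A_3→A_4: (-1)(-1) − (-4)(-13) = -51
A_4→A_5: (-4)(7) − (-9)(-1) = -37
A_5→A_6: (-9)(15) − (15)(7) = -240
A_6→A_7: (15)(0) − (6)(15) = -90
A_7→A_1: (6)(-5) − (8)(0) = -30
Σ = -626
Area = |Σ|/2 = 313.

313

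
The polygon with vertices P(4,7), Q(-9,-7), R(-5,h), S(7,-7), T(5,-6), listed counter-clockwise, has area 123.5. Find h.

-10

The doubled signed area Σ (x_i y_{i+1} − x_{i+1} y_i) is linear in h.
With h=0 it equals 87; the coefficient of h is -16 (from the two edges through R).
So -16·h + 87 = 2·123.5 = 247 ⇒ h = -10.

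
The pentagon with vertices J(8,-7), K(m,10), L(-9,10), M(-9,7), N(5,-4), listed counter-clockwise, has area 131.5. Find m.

Write out the shoelace sum; only the two edges meeting at K involve m:
2·Area = [(8·10 − m·(-7)) + (m·10 − (-9)·10)] + 25
       = 17·m + 195 = 263
⇒ m = 4.

4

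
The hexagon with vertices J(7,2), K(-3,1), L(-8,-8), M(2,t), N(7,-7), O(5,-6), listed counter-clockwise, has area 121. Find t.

Write out the shoelace sum; only the two edges meeting at M involve t:
2·Area = [((-8)·t − 2·(-8)) + (2·(-7) − 7·t)] + 90
       = -15·t + 92 = 242
⇒ t = -10.

-10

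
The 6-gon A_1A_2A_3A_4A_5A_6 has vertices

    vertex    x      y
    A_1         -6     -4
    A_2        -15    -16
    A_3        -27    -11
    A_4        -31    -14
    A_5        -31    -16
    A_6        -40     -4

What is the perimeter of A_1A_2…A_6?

84

|A_1A_2| = √((-9)² + (-12)²) = √225 = 15
|A_2A_3| = √((-12)² + (5)²) = √169 = 13
|A_3A_4| = √((-4)² + (-3)²) = √25 = 5
|A_4A_5| = √((0)² + (-2)²) = √4 = 2
|A_5A_6| = √((-9)² + (12)²) = √225 = 15
|A_6A_1| = √((34)² + (0)²) = √1156 = 34
Perimeter = 15 + 13 + 5 + 2 + 15 + 34 = 84.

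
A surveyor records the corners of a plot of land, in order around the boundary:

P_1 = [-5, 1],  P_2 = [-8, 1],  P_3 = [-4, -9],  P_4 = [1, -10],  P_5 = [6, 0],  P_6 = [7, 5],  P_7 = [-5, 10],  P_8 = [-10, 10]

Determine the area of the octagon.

Σ = (3) + (76) + (49) + (60) + (30) + (95) + (50) + (40) = 403
Area = |Σ|/2 = 201.5.

201.5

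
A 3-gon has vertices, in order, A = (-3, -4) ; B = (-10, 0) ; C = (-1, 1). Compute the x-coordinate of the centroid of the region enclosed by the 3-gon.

Apply Gauss's area formula. First the cross-terms c_i = x_i·y_{i+1} − x_{i+1}·y_i:
  -40, -10, 7  ⇒  2A = -43, A = -21.5.
Then Σ (x_i + x_{i+1})·c_i = 602, so x̄ = 602 / (6·(-21.5)) = -14/3.

-14/3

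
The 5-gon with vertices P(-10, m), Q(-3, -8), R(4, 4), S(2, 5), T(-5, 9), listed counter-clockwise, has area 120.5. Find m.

2

The doubled signed area Σ (x_i y_{i+1} − x_{i+1} y_i) is linear in m.
With m=0 it equals 245; the coefficient of m is -2 (from the two edges through P).
So -2·m + 245 = 2·120.5 = 241 ⇒ m = 2.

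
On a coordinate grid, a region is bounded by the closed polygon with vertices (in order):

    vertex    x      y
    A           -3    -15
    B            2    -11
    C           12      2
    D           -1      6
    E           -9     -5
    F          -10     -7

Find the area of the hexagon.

Apply the shoelace (surveyor's) formula: 2A = Σ (x_i·y_{i+1} − x_{i+1}·y_i), indices taken mod 6.
Σ = (63) + (136) + (74) + (59) + (13) + (129) = 474
Area = |Σ|/2 = 237.

237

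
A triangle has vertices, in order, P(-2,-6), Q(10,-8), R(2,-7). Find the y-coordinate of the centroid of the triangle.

-7

Apply the surveyor's formula. First the cross-terms c_i = x_i·y_{i+1} − x_{i+1}·y_i:
  76, -54, -26  ⇒  2A = -4, A = -2.
Then Σ (y_i + y_{i+1})·c_i = 84, so ȳ = 84 / (6·(-2)) = -7.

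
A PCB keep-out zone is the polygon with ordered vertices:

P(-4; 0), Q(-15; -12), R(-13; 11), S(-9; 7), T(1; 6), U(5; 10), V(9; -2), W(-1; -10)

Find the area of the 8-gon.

289

Apply the shoelace (surveyor's) formula: 2A = Σ (x_i·y_{i+1} − x_{i+1}·y_i), indices taken mod 8.
Σ = (48) + (-321) + (8) + (-61) + (-20) + (-100) + (-92) + (-40) = -578
Area = |Σ|/2 = 289.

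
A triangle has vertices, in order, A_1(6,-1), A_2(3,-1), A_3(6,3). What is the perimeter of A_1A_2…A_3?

|A_1A_2| = √((-3)² + (0)²) = √9 = 3
|A_2A_3| = √((3)² + (4)²) = √25 = 5
|A_3A_1| = √((0)² + (-4)²) = √16 = 4
Perimeter = 3 + 5 + 4 = 12.

12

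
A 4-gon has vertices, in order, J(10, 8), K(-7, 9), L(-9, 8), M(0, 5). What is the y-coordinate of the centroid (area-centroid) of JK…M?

22/3

Apply the shoelace formula. First the cross-terms c_i = x_i·y_{i+1} − x_{i+1}·y_i:
  146, 25, -45, -50  ⇒  2A = 76, A = 38.
Then Σ (y_i + y_{i+1})·c_i = 1672, so ȳ = 1672 / (6·38) = 22/3.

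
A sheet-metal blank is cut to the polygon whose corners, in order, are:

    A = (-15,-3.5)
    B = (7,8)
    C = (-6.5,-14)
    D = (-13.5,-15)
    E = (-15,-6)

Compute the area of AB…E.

Cross-terms: -95.5, -46, -91.5, -144, -37.5  ⇒  Σ = -414.5
Area = |Σ|/2 = 207.25.

207.25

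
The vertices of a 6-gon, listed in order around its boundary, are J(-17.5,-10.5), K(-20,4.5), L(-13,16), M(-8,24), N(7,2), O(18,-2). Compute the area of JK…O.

596.125

Σ = (-288.75) + (-261.5) + (-184) + (-184) + (-50) + (-224) = -1192.25
Area = |Σ|/2 = 596.125.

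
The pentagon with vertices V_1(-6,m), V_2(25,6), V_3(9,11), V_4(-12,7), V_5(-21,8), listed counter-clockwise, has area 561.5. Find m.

-14

The doubled signed area Σ (x_i y_{i+1} − x_{i+1} y_i) is linear in m.
With m=0 it equals 479; the coefficient of m is -46 (from the two edges through V_1).
So -46·m + 479 = 2·561.5 = 1123 ⇒ m = -14.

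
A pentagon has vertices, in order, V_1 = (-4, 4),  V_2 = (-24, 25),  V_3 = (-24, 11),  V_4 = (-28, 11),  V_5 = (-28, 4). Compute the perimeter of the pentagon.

78

|V_1V_2| = √((-20)² + (21)²) = √841 = 29
|V_2V_3| = √((0)² + (-14)²) = √196 = 14
|V_3V_4| = √((-4)² + (0)²) = √16 = 4
|V_4V_5| = √((0)² + (-7)²) = √49 = 7
|V_5V_1| = √((24)² + (0)²) = √576 = 24
Perimeter = 29 + 14 + 4 + 7 + 24 = 78.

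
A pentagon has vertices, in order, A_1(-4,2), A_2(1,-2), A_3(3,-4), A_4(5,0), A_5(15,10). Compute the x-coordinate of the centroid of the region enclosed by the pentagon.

160/37

Apply the shoelace (surveyor's) formula. First the cross-terms c_i = x_i·y_{i+1} − x_{i+1}·y_i:
  6, 2, 20, 50, 70  ⇒  2A = 148, A = 74.
Then Σ (x_i + x_{i+1})·c_i = 1920, so x̄ = 1920 / (6·74) = 160/37.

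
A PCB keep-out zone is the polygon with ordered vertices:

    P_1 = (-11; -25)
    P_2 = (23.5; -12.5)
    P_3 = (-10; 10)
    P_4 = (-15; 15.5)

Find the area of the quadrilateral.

P_1→P_2: (-11)(-12.5) − (23.5)(-25) = 725
P_2→P_3: (23.5)(10) − (-10)(-12.5) = 110
P_3→P_4: (-10)(15.5) − (-15)(10) = -5
P_4→P_1: (-15)(-25) − (-11)(15.5) = 545.5
Σ = 1375.5
Area = |Σ|/2 = 687.75.

687.75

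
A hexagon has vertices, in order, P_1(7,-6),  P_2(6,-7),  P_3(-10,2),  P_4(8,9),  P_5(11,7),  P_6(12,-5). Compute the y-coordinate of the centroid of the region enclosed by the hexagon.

Apply Gauss's area formula. First the cross-terms c_i = x_i·y_{i+1} − x_{i+1}·y_i:
  -13, -58, -106, -43, -139, -37  ⇒  2A = -396, A = -198.
Then Σ (y_i + y_{i+1})·c_i = -1266, so ȳ = -1266 / (6·(-198)) = 211/198.

211/198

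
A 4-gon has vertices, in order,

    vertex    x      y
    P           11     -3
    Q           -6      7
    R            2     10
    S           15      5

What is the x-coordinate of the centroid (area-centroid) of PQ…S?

1463/255

Apply Gauss's area formula. First the cross-terms c_i = x_i·y_{i+1} − x_{i+1}·y_i:
  59, -74, -140, -100  ⇒  2A = -255, A = -127.5.
Then Σ (x_i + x_{i+1})·c_i = -4389, so x̄ = -4389 / (6·(-127.5)) = 1463/255.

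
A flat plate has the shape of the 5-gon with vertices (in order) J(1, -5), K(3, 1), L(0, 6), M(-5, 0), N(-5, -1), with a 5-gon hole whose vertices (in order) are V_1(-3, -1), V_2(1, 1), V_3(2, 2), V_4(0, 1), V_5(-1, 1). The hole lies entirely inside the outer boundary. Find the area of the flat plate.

45

Outer boundary:
Σ = (16) + (18) + (30) + (5) + (26) = 95
Area = |Σ|/2 = 47.5.
Hole:
Apply the shoelace formula: 2A = Σ (x_i·y_{i+1} − x_{i+1}·y_i), indices taken mod 5.
Σ = (-2) + (0) + (2) + (1) + (4) = 5
Area = |Σ|/2 = 2.5.
Net area = 47.5 − 2.5 = 45.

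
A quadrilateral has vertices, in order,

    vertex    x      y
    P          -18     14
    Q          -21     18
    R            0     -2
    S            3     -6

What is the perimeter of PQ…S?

68

|PQ| = √((-3)² + (4)²) = √25 = 5
|QR| = √((21)² + (-20)²) = √841 = 29
|RS| = √((3)² + (-4)²) = √25 = 5
|SP| = √((-21)² + (20)²) = √841 = 29
Perimeter = 5 + 29 + 5 + 29 = 68.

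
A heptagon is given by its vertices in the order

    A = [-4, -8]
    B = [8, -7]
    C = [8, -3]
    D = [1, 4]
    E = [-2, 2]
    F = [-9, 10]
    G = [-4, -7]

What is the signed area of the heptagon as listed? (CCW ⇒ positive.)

137

Σ = (92) + (32) + (35) + (10) + (-2) + (103) + (4) = 274
Signed area = Σ/2 = 137 (positive ⇒ counter-clockwise traversal).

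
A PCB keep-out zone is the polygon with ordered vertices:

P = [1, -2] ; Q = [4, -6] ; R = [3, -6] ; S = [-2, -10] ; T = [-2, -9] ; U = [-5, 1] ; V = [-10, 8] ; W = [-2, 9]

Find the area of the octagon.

102

Apply the shoelace (surveyor's) formula: 2A = Σ (x_i·y_{i+1} − x_{i+1}·y_i), indices taken mod 8.
Σ = (2) + (-6) + (-42) + (-2) + (-47) + (-30) + (-74) + (-5) = -204
Area = |Σ|/2 = 102.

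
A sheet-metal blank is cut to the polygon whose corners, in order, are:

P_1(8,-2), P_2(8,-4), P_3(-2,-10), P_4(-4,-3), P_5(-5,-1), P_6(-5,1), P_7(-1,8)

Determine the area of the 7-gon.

130

Apply the surveyor's formula: 2A = Σ (x_i·y_{i+1} − x_{i+1}·y_i), indices taken mod 7.
Σ = (-16) + (-88) + (-34) + (-11) + (-10) + (-39) + (-62) = -260
Area = |Σ|/2 = 130.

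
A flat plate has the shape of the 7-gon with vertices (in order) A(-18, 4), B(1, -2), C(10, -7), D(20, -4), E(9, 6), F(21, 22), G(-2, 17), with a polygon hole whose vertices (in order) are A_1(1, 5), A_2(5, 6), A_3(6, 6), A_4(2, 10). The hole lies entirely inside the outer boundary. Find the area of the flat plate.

Outer boundary:
Σ = (32) + (13) + (100) + (156) + (72) + (401) + (298) = 1072
Area = |Σ|/2 = 536.
Hole:
Apply the shoelace (surveyor's) formula: 2A = Σ (x_i·y_{i+1} − x_{i+1}·y_i), indices taken mod 4.
Σ = (-19) + (-6) + (48) + (0) = 23
Area = |Σ|/2 = 11.5.
Net area = 536 − 11.5 = 524.5.

524.5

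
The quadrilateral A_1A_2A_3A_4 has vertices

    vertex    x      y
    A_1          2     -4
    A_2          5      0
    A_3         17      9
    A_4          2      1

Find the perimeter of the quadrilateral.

|A_1A_2| = √((3)² + (4)²) = √25 = 5
|A_2A_3| = √((12)² + (9)²) = √225 = 15
|A_3A_4| = √((-15)² + (-8)²) = √289 = 17
|A_4A_1| = √((0)² + (-5)²) = √25 = 5
Perimeter = 5 + 15 + 17 + 5 = 42.

42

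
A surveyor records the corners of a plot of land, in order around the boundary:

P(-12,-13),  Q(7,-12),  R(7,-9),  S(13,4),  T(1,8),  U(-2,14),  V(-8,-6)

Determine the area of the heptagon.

Apply Gauss's area formula: 2A = Σ (x_i·y_{i+1} − x_{i+1}·y_i), indices taken mod 7.
Cross-terms: 235, 21, 145, 100, 30, 124, 32  ⇒  Σ = 687
Area = |Σ|/2 = 343.5.

343.5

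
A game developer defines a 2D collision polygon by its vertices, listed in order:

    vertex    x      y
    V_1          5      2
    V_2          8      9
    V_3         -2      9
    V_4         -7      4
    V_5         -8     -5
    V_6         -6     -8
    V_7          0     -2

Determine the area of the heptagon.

Cross-terms: 29, 90, 55, 67, 34, 12, 10  ⇒  Σ = 297
Area = |Σ|/2 = 148.5.

148.5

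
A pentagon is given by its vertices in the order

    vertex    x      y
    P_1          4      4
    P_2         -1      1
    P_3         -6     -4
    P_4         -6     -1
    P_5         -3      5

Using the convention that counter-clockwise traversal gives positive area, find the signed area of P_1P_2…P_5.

-32.5

P_1→P_2: (4)(1) − (-1)(4) = 8
P_2→P_3: (-1)(-4) − (-6)(1) = 10
P_3→P_4: (-6)(-1) − (-6)(-4) = -18
P_4→P_5: (-6)(5) − (-3)(-1) = -33
P_5→P_1: (-3)(4) − (4)(5) = -32
Σ = -65
Signed area = Σ/2 = -32.5 (negative ⇒ clockwise traversal).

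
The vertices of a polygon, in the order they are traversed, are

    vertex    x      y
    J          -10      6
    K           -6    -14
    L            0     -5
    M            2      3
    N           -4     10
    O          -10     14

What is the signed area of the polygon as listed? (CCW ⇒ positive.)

Apply the shoelace (surveyor's) formula: 2A = Σ (x_i·y_{i+1} − x_{i+1}·y_i), indices taken mod 6.
Σ = (176) + (30) + (10) + (32) + (44) + (80) = 372
Signed area = Σ/2 = 186 (positive ⇒ counter-clockwise traversal).

186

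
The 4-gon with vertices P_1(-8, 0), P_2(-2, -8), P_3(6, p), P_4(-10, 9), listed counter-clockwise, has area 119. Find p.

The doubled signed area Σ (x_i y_{i+1} − x_{i+1} y_i) is linear in p.
With p=0 it equals 238; the coefficient of p is 8 (from the two edges through P_3).
So 8·p + 238 = 2·119 = 238 ⇒ p = 0.

0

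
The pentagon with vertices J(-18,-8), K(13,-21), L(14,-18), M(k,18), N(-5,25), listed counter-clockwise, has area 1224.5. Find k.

25

The doubled signed area Σ (x_i y_{i+1} − x_{i+1} y_i) is linear in k.
With k=0 it equals 1374; the coefficient of k is 43 (from the two edges through M).
So 43·k + 1374 = 2·1224.5 = 2449 ⇒ k = 25.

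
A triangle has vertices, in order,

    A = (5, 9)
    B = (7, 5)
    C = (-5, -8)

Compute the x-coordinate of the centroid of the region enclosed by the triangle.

Apply Gauss's area formula. First the cross-terms c_i = x_i·y_{i+1} − x_{i+1}·y_i:
  -38, -31, -5  ⇒  2A = -74, A = -37.
Then Σ (x_i + x_{i+1})·c_i = -518, so x̄ = -518 / (6·(-37)) = 7/3.

7/3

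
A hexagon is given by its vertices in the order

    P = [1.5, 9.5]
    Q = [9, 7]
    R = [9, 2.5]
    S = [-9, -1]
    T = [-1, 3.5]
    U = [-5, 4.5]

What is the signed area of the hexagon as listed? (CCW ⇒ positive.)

-87.875

Apply the shoelace (surveyor's) formula: 2A = Σ (x_i·y_{i+1} − x_{i+1}·y_i), indices taken mod 6.
Cross-terms: -75, -40.5, 13.5, -32.5, 13, -54.25  ⇒  Σ = -175.75
Signed area = Σ/2 = -87.875 (negative ⇒ clockwise traversal).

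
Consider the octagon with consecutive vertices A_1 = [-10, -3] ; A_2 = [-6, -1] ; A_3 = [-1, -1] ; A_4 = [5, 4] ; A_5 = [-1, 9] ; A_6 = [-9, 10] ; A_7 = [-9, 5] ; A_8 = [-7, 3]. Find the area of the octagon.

111

Apply the shoelace (surveyor's) formula: 2A = Σ (x_i·y_{i+1} − x_{i+1}·y_i), indices taken mod 8.
A_1→A_2: (-10)(-1) − (-6)(-3) = -8
A_2→A_3: (-6)(-1) − (-1)(-1) = 5
A_3→A_4: (-1)(4) − (5)(-1) = 1
A_4→A_5: (5)(9) − (-1)(4) = 49
A_5→A_6: (-1)(10) − (-9)(9) = 71
A_6→A_7: (-9)(5) − (-9)(10) = 45
A_7→A_8: (-9)(3) − (-7)(5) = 8
A_8→A_1: (-7)(-3) − (-10)(3) = 51
Σ = 222
Area = |Σ|/2 = 111.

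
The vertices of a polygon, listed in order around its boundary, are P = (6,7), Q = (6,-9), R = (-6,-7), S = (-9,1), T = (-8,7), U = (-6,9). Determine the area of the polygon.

221

P→Q: (6)(-9) − (6)(7) = -96
Q→R: (6)(-7) − (-6)(-9) = -96
R→S: (-6)(1) − (-9)(-7) = -69
S→T: (-9)(7) − (-8)(1) = -55
T→U: (-8)(9) − (-6)(7) = -30
U→P: (-6)(7) − (6)(9) = -96
Σ = -442
Area = |Σ|/2 = 221.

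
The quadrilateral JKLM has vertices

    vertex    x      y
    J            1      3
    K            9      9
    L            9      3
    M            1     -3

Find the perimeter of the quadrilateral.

32

|JK| = √((8)² + (6)²) = √100 = 10
|KL| = √((0)² + (-6)²) = √36 = 6
|LM| = √((-8)² + (-6)²) = √100 = 10
|MJ| = √((0)² + (6)²) = √36 = 6
Perimeter = 10 + 6 + 10 + 6 = 32.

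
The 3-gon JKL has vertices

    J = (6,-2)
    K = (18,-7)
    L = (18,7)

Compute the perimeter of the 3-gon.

42

|JK| = √((12)² + (-5)²) = √169 = 13
|KL| = √((0)² + (14)²) = √196 = 14
|LJ| = √((-12)² + (-9)²) = √225 = 15
Perimeter = 13 + 14 + 15 = 42.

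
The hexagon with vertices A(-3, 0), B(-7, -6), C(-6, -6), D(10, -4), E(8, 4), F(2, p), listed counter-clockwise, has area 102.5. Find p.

Write out the shoelace sum; only the two edges meeting at F involve p:
2·Area = [(8·p − 2·4) + (2·0 − (-3)·p)] + 180
       = 11·p + 172 = 205
⇒ p = 3.

3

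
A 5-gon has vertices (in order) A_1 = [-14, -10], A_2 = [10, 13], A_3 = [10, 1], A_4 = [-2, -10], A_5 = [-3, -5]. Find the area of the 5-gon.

180

Apply the surveyor's formula: 2A = Σ (x_i·y_{i+1} − x_{i+1}·y_i), indices taken mod 5.
Cross-terms: -82, -120, -98, -20, -40  ⇒  Σ = -360
Area = |Σ|/2 = 180.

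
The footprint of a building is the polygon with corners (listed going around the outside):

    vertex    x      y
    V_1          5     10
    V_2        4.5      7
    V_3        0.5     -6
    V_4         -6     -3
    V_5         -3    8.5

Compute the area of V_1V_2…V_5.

105.25

Σ = (-10) + (-30.5) + (-37.5) + (-60) + (-72.5) = -210.5
Area = |Σ|/2 = 105.25.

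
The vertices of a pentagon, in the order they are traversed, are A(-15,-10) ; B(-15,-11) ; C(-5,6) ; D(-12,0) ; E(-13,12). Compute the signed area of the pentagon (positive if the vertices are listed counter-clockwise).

Apply the surveyor's formula: 2A = Σ (x_i·y_{i+1} − x_{i+1}·y_i), indices taken mod 5.
Cross-terms: 15, -145, 72, -144, 310  ⇒  Σ = 108
Signed area = Σ/2 = 54 (positive ⇒ counter-clockwise traversal).

54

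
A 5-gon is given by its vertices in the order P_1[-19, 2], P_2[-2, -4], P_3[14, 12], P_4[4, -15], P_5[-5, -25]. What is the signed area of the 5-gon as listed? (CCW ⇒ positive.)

Apply the shoelace formula: 2A = Σ (x_i·y_{i+1} − x_{i+1}·y_i), indices taken mod 5.
P_1→P_2: (-19)(-4) − (-2)(2) = 80
P_2→P_3: (-2)(12) − (14)(-4) = 32
P_3→P_4: (14)(-15) − (4)(12) = -258
P_4→P_5: (4)(-25) − (-5)(-15) = -175
P_5→P_1: (-5)(2) − (-19)(-25) = -485
Σ = -806
Signed area = Σ/2 = -403 (negative ⇒ clockwise traversal).

-403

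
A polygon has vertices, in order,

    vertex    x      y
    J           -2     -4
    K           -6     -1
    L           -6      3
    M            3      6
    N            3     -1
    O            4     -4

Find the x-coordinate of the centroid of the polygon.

Apply the shoelace (surveyor's) formula. First the cross-terms c_i = x_i·y_{i+1} − x_{i+1}·y_i:
  -22, -24, -45, -21, -8, -24  ⇒  2A = -144, A = -72.
Then Σ (x_i + x_{i+1})·c_i = 369, so x̄ = 369 / (6·(-72)) = -41/48.

-41/48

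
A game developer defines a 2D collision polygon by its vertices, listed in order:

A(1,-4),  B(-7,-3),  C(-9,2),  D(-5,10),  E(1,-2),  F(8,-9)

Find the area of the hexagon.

A→B: (1)(-3) − (-7)(-4) = -31
B→C: (-7)(2) − (-9)(-3) = -41
C→D: (-9)(10) − (-5)(2) = -80
D→E: (-5)(-2) − (1)(10) = 0
E→F: (1)(-9) − (8)(-2) = 7
F→A: (8)(-4) − (1)(-9) = -23
Σ = -168
Area = |Σ|/2 = 84.

84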